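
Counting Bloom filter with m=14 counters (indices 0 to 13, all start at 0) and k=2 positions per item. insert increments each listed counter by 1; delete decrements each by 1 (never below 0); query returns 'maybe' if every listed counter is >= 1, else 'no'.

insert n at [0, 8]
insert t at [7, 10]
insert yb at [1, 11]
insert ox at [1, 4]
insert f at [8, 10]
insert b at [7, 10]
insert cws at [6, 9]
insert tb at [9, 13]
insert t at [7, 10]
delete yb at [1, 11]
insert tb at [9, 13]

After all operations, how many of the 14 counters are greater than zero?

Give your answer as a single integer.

Step 1: insert n at [0, 8] -> counters=[1,0,0,0,0,0,0,0,1,0,0,0,0,0]
Step 2: insert t at [7, 10] -> counters=[1,0,0,0,0,0,0,1,1,0,1,0,0,0]
Step 3: insert yb at [1, 11] -> counters=[1,1,0,0,0,0,0,1,1,0,1,1,0,0]
Step 4: insert ox at [1, 4] -> counters=[1,2,0,0,1,0,0,1,1,0,1,1,0,0]
Step 5: insert f at [8, 10] -> counters=[1,2,0,0,1,0,0,1,2,0,2,1,0,0]
Step 6: insert b at [7, 10] -> counters=[1,2,0,0,1,0,0,2,2,0,3,1,0,0]
Step 7: insert cws at [6, 9] -> counters=[1,2,0,0,1,0,1,2,2,1,3,1,0,0]
Step 8: insert tb at [9, 13] -> counters=[1,2,0,0,1,0,1,2,2,2,3,1,0,1]
Step 9: insert t at [7, 10] -> counters=[1,2,0,0,1,0,1,3,2,2,4,1,0,1]
Step 10: delete yb at [1, 11] -> counters=[1,1,0,0,1,0,1,3,2,2,4,0,0,1]
Step 11: insert tb at [9, 13] -> counters=[1,1,0,0,1,0,1,3,2,3,4,0,0,2]
Final counters=[1,1,0,0,1,0,1,3,2,3,4,0,0,2] -> 9 nonzero

Answer: 9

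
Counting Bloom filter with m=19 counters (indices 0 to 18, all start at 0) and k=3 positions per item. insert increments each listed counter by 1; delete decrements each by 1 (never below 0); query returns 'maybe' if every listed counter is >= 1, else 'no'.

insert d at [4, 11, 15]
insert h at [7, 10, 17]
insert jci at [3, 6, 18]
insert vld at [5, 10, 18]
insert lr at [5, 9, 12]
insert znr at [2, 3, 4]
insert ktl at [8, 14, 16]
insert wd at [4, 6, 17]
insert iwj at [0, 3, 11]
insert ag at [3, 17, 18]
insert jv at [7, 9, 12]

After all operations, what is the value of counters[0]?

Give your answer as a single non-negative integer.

Step 1: insert d at [4, 11, 15] -> counters=[0,0,0,0,1,0,0,0,0,0,0,1,0,0,0,1,0,0,0]
Step 2: insert h at [7, 10, 17] -> counters=[0,0,0,0,1,0,0,1,0,0,1,1,0,0,0,1,0,1,0]
Step 3: insert jci at [3, 6, 18] -> counters=[0,0,0,1,1,0,1,1,0,0,1,1,0,0,0,1,0,1,1]
Step 4: insert vld at [5, 10, 18] -> counters=[0,0,0,1,1,1,1,1,0,0,2,1,0,0,0,1,0,1,2]
Step 5: insert lr at [5, 9, 12] -> counters=[0,0,0,1,1,2,1,1,0,1,2,1,1,0,0,1,0,1,2]
Step 6: insert znr at [2, 3, 4] -> counters=[0,0,1,2,2,2,1,1,0,1,2,1,1,0,0,1,0,1,2]
Step 7: insert ktl at [8, 14, 16] -> counters=[0,0,1,2,2,2,1,1,1,1,2,1,1,0,1,1,1,1,2]
Step 8: insert wd at [4, 6, 17] -> counters=[0,0,1,2,3,2,2,1,1,1,2,1,1,0,1,1,1,2,2]
Step 9: insert iwj at [0, 3, 11] -> counters=[1,0,1,3,3,2,2,1,1,1,2,2,1,0,1,1,1,2,2]
Step 10: insert ag at [3, 17, 18] -> counters=[1,0,1,4,3,2,2,1,1,1,2,2,1,0,1,1,1,3,3]
Step 11: insert jv at [7, 9, 12] -> counters=[1,0,1,4,3,2,2,2,1,2,2,2,2,0,1,1,1,3,3]
Final counters=[1,0,1,4,3,2,2,2,1,2,2,2,2,0,1,1,1,3,3] -> counters[0]=1

Answer: 1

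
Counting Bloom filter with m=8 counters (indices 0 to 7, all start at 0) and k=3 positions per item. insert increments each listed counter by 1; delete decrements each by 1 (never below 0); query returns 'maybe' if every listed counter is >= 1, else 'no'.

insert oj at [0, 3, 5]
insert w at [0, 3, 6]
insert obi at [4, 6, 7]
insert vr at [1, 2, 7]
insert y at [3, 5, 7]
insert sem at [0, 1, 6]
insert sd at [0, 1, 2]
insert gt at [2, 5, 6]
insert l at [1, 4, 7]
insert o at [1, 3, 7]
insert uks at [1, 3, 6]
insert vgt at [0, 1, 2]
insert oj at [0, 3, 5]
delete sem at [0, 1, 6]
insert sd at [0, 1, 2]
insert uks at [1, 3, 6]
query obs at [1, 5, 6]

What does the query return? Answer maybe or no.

Step 1: insert oj at [0, 3, 5] -> counters=[1,0,0,1,0,1,0,0]
Step 2: insert w at [0, 3, 6] -> counters=[2,0,0,2,0,1,1,0]
Step 3: insert obi at [4, 6, 7] -> counters=[2,0,0,2,1,1,2,1]
Step 4: insert vr at [1, 2, 7] -> counters=[2,1,1,2,1,1,2,2]
Step 5: insert y at [3, 5, 7] -> counters=[2,1,1,3,1,2,2,3]
Step 6: insert sem at [0, 1, 6] -> counters=[3,2,1,3,1,2,3,3]
Step 7: insert sd at [0, 1, 2] -> counters=[4,3,2,3,1,2,3,3]
Step 8: insert gt at [2, 5, 6] -> counters=[4,3,3,3,1,3,4,3]
Step 9: insert l at [1, 4, 7] -> counters=[4,4,3,3,2,3,4,4]
Step 10: insert o at [1, 3, 7] -> counters=[4,5,3,4,2,3,4,5]
Step 11: insert uks at [1, 3, 6] -> counters=[4,6,3,5,2,3,5,5]
Step 12: insert vgt at [0, 1, 2] -> counters=[5,7,4,5,2,3,5,5]
Step 13: insert oj at [0, 3, 5] -> counters=[6,7,4,6,2,4,5,5]
Step 14: delete sem at [0, 1, 6] -> counters=[5,6,4,6,2,4,4,5]
Step 15: insert sd at [0, 1, 2] -> counters=[6,7,5,6,2,4,4,5]
Step 16: insert uks at [1, 3, 6] -> counters=[6,8,5,7,2,4,5,5]
Query obs: check counters[1]=8 counters[5]=4 counters[6]=5 -> maybe

Answer: maybe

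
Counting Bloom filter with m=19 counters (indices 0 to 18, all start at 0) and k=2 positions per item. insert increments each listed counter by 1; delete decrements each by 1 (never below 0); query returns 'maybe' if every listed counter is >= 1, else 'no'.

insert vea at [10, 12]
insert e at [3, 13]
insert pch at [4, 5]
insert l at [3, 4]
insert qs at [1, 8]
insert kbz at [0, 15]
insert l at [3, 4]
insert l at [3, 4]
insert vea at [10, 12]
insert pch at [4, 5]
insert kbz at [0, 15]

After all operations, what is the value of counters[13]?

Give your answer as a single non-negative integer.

Answer: 1

Derivation:
Step 1: insert vea at [10, 12] -> counters=[0,0,0,0,0,0,0,0,0,0,1,0,1,0,0,0,0,0,0]
Step 2: insert e at [3, 13] -> counters=[0,0,0,1,0,0,0,0,0,0,1,0,1,1,0,0,0,0,0]
Step 3: insert pch at [4, 5] -> counters=[0,0,0,1,1,1,0,0,0,0,1,0,1,1,0,0,0,0,0]
Step 4: insert l at [3, 4] -> counters=[0,0,0,2,2,1,0,0,0,0,1,0,1,1,0,0,0,0,0]
Step 5: insert qs at [1, 8] -> counters=[0,1,0,2,2,1,0,0,1,0,1,0,1,1,0,0,0,0,0]
Step 6: insert kbz at [0, 15] -> counters=[1,1,0,2,2,1,0,0,1,0,1,0,1,1,0,1,0,0,0]
Step 7: insert l at [3, 4] -> counters=[1,1,0,3,3,1,0,0,1,0,1,0,1,1,0,1,0,0,0]
Step 8: insert l at [3, 4] -> counters=[1,1,0,4,4,1,0,0,1,0,1,0,1,1,0,1,0,0,0]
Step 9: insert vea at [10, 12] -> counters=[1,1,0,4,4,1,0,0,1,0,2,0,2,1,0,1,0,0,0]
Step 10: insert pch at [4, 5] -> counters=[1,1,0,4,5,2,0,0,1,0,2,0,2,1,0,1,0,0,0]
Step 11: insert kbz at [0, 15] -> counters=[2,1,0,4,5,2,0,0,1,0,2,0,2,1,0,2,0,0,0]
Final counters=[2,1,0,4,5,2,0,0,1,0,2,0,2,1,0,2,0,0,0] -> counters[13]=1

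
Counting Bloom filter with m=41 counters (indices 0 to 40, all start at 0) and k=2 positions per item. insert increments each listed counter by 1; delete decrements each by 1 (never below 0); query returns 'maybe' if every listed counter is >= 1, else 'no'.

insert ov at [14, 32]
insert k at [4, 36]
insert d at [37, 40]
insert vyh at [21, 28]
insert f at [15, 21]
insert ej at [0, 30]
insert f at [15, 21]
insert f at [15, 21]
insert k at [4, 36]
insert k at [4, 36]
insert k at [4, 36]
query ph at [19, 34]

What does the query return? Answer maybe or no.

Step 1: insert ov at [14, 32] -> counters=[0,0,0,0,0,0,0,0,0,0,0,0,0,0,1,0,0,0,0,0,0,0,0,0,0,0,0,0,0,0,0,0,1,0,0,0,0,0,0,0,0]
Step 2: insert k at [4, 36] -> counters=[0,0,0,0,1,0,0,0,0,0,0,0,0,0,1,0,0,0,0,0,0,0,0,0,0,0,0,0,0,0,0,0,1,0,0,0,1,0,0,0,0]
Step 3: insert d at [37, 40] -> counters=[0,0,0,0,1,0,0,0,0,0,0,0,0,0,1,0,0,0,0,0,0,0,0,0,0,0,0,0,0,0,0,0,1,0,0,0,1,1,0,0,1]
Step 4: insert vyh at [21, 28] -> counters=[0,0,0,0,1,0,0,0,0,0,0,0,0,0,1,0,0,0,0,0,0,1,0,0,0,0,0,0,1,0,0,0,1,0,0,0,1,1,0,0,1]
Step 5: insert f at [15, 21] -> counters=[0,0,0,0,1,0,0,0,0,0,0,0,0,0,1,1,0,0,0,0,0,2,0,0,0,0,0,0,1,0,0,0,1,0,0,0,1,1,0,0,1]
Step 6: insert ej at [0, 30] -> counters=[1,0,0,0,1,0,0,0,0,0,0,0,0,0,1,1,0,0,0,0,0,2,0,0,0,0,0,0,1,0,1,0,1,0,0,0,1,1,0,0,1]
Step 7: insert f at [15, 21] -> counters=[1,0,0,0,1,0,0,0,0,0,0,0,0,0,1,2,0,0,0,0,0,3,0,0,0,0,0,0,1,0,1,0,1,0,0,0,1,1,0,0,1]
Step 8: insert f at [15, 21] -> counters=[1,0,0,0,1,0,0,0,0,0,0,0,0,0,1,3,0,0,0,0,0,4,0,0,0,0,0,0,1,0,1,0,1,0,0,0,1,1,0,0,1]
Step 9: insert k at [4, 36] -> counters=[1,0,0,0,2,0,0,0,0,0,0,0,0,0,1,3,0,0,0,0,0,4,0,0,0,0,0,0,1,0,1,0,1,0,0,0,2,1,0,0,1]
Step 10: insert k at [4, 36] -> counters=[1,0,0,0,3,0,0,0,0,0,0,0,0,0,1,3,0,0,0,0,0,4,0,0,0,0,0,0,1,0,1,0,1,0,0,0,3,1,0,0,1]
Step 11: insert k at [4, 36] -> counters=[1,0,0,0,4,0,0,0,0,0,0,0,0,0,1,3,0,0,0,0,0,4,0,0,0,0,0,0,1,0,1,0,1,0,0,0,4,1,0,0,1]
Query ph: check counters[19]=0 counters[34]=0 -> no

Answer: no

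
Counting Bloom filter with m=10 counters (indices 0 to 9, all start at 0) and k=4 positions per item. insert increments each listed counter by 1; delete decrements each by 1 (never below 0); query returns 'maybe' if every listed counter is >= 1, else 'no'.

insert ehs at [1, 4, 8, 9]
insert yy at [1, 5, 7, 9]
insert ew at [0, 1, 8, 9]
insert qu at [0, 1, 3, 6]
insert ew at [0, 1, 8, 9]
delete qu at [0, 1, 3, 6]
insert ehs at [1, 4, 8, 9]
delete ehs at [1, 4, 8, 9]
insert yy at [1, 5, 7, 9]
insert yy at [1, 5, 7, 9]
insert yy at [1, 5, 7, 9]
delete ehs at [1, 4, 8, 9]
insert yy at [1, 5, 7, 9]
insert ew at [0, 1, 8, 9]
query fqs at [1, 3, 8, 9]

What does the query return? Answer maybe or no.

Step 1: insert ehs at [1, 4, 8, 9] -> counters=[0,1,0,0,1,0,0,0,1,1]
Step 2: insert yy at [1, 5, 7, 9] -> counters=[0,2,0,0,1,1,0,1,1,2]
Step 3: insert ew at [0, 1, 8, 9] -> counters=[1,3,0,0,1,1,0,1,2,3]
Step 4: insert qu at [0, 1, 3, 6] -> counters=[2,4,0,1,1,1,1,1,2,3]
Step 5: insert ew at [0, 1, 8, 9] -> counters=[3,5,0,1,1,1,1,1,3,4]
Step 6: delete qu at [0, 1, 3, 6] -> counters=[2,4,0,0,1,1,0,1,3,4]
Step 7: insert ehs at [1, 4, 8, 9] -> counters=[2,5,0,0,2,1,0,1,4,5]
Step 8: delete ehs at [1, 4, 8, 9] -> counters=[2,4,0,0,1,1,0,1,3,4]
Step 9: insert yy at [1, 5, 7, 9] -> counters=[2,5,0,0,1,2,0,2,3,5]
Step 10: insert yy at [1, 5, 7, 9] -> counters=[2,6,0,0,1,3,0,3,3,6]
Step 11: insert yy at [1, 5, 7, 9] -> counters=[2,7,0,0,1,4,0,4,3,7]
Step 12: delete ehs at [1, 4, 8, 9] -> counters=[2,6,0,0,0,4,0,4,2,6]
Step 13: insert yy at [1, 5, 7, 9] -> counters=[2,7,0,0,0,5,0,5,2,7]
Step 14: insert ew at [0, 1, 8, 9] -> counters=[3,8,0,0,0,5,0,5,3,8]
Query fqs: check counters[1]=8 counters[3]=0 counters[8]=3 counters[9]=8 -> no

Answer: no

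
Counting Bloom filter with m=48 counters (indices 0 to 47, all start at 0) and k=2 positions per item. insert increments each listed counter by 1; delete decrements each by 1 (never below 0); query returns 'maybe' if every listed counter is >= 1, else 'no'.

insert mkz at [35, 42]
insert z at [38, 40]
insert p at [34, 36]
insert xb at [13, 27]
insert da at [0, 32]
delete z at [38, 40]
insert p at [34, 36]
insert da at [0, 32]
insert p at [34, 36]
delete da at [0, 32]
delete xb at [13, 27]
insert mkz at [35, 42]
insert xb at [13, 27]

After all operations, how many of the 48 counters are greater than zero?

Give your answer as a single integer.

Step 1: insert mkz at [35, 42] -> counters=[0,0,0,0,0,0,0,0,0,0,0,0,0,0,0,0,0,0,0,0,0,0,0,0,0,0,0,0,0,0,0,0,0,0,0,1,0,0,0,0,0,0,1,0,0,0,0,0]
Step 2: insert z at [38, 40] -> counters=[0,0,0,0,0,0,0,0,0,0,0,0,0,0,0,0,0,0,0,0,0,0,0,0,0,0,0,0,0,0,0,0,0,0,0,1,0,0,1,0,1,0,1,0,0,0,0,0]
Step 3: insert p at [34, 36] -> counters=[0,0,0,0,0,0,0,0,0,0,0,0,0,0,0,0,0,0,0,0,0,0,0,0,0,0,0,0,0,0,0,0,0,0,1,1,1,0,1,0,1,0,1,0,0,0,0,0]
Step 4: insert xb at [13, 27] -> counters=[0,0,0,0,0,0,0,0,0,0,0,0,0,1,0,0,0,0,0,0,0,0,0,0,0,0,0,1,0,0,0,0,0,0,1,1,1,0,1,0,1,0,1,0,0,0,0,0]
Step 5: insert da at [0, 32] -> counters=[1,0,0,0,0,0,0,0,0,0,0,0,0,1,0,0,0,0,0,0,0,0,0,0,0,0,0,1,0,0,0,0,1,0,1,1,1,0,1,0,1,0,1,0,0,0,0,0]
Step 6: delete z at [38, 40] -> counters=[1,0,0,0,0,0,0,0,0,0,0,0,0,1,0,0,0,0,0,0,0,0,0,0,0,0,0,1,0,0,0,0,1,0,1,1,1,0,0,0,0,0,1,0,0,0,0,0]
Step 7: insert p at [34, 36] -> counters=[1,0,0,0,0,0,0,0,0,0,0,0,0,1,0,0,0,0,0,0,0,0,0,0,0,0,0,1,0,0,0,0,1,0,2,1,2,0,0,0,0,0,1,0,0,0,0,0]
Step 8: insert da at [0, 32] -> counters=[2,0,0,0,0,0,0,0,0,0,0,0,0,1,0,0,0,0,0,0,0,0,0,0,0,0,0,1,0,0,0,0,2,0,2,1,2,0,0,0,0,0,1,0,0,0,0,0]
Step 9: insert p at [34, 36] -> counters=[2,0,0,0,0,0,0,0,0,0,0,0,0,1,0,0,0,0,0,0,0,0,0,0,0,0,0,1,0,0,0,0,2,0,3,1,3,0,0,0,0,0,1,0,0,0,0,0]
Step 10: delete da at [0, 32] -> counters=[1,0,0,0,0,0,0,0,0,0,0,0,0,1,0,0,0,0,0,0,0,0,0,0,0,0,0,1,0,0,0,0,1,0,3,1,3,0,0,0,0,0,1,0,0,0,0,0]
Step 11: delete xb at [13, 27] -> counters=[1,0,0,0,0,0,0,0,0,0,0,0,0,0,0,0,0,0,0,0,0,0,0,0,0,0,0,0,0,0,0,0,1,0,3,1,3,0,0,0,0,0,1,0,0,0,0,0]
Step 12: insert mkz at [35, 42] -> counters=[1,0,0,0,0,0,0,0,0,0,0,0,0,0,0,0,0,0,0,0,0,0,0,0,0,0,0,0,0,0,0,0,1,0,3,2,3,0,0,0,0,0,2,0,0,0,0,0]
Step 13: insert xb at [13, 27] -> counters=[1,0,0,0,0,0,0,0,0,0,0,0,0,1,0,0,0,0,0,0,0,0,0,0,0,0,0,1,0,0,0,0,1,0,3,2,3,0,0,0,0,0,2,0,0,0,0,0]
Final counters=[1,0,0,0,0,0,0,0,0,0,0,0,0,1,0,0,0,0,0,0,0,0,0,0,0,0,0,1,0,0,0,0,1,0,3,2,3,0,0,0,0,0,2,0,0,0,0,0] -> 8 nonzero

Answer: 8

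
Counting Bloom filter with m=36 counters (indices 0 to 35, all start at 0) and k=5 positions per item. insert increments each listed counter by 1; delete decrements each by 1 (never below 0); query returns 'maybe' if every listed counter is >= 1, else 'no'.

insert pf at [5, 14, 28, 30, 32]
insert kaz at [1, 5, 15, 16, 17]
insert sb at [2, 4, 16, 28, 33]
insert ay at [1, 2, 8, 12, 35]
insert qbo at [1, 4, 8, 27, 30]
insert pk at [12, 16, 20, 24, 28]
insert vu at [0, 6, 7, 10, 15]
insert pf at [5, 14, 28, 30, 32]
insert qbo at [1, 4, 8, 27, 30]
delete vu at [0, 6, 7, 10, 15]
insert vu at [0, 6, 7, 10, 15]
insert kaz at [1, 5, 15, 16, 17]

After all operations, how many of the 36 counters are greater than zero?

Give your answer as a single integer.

Answer: 22

Derivation:
Step 1: insert pf at [5, 14, 28, 30, 32] -> counters=[0,0,0,0,0,1,0,0,0,0,0,0,0,0,1,0,0,0,0,0,0,0,0,0,0,0,0,0,1,0,1,0,1,0,0,0]
Step 2: insert kaz at [1, 5, 15, 16, 17] -> counters=[0,1,0,0,0,2,0,0,0,0,0,0,0,0,1,1,1,1,0,0,0,0,0,0,0,0,0,0,1,0,1,0,1,0,0,0]
Step 3: insert sb at [2, 4, 16, 28, 33] -> counters=[0,1,1,0,1,2,0,0,0,0,0,0,0,0,1,1,2,1,0,0,0,0,0,0,0,0,0,0,2,0,1,0,1,1,0,0]
Step 4: insert ay at [1, 2, 8, 12, 35] -> counters=[0,2,2,0,1,2,0,0,1,0,0,0,1,0,1,1,2,1,0,0,0,0,0,0,0,0,0,0,2,0,1,0,1,1,0,1]
Step 5: insert qbo at [1, 4, 8, 27, 30] -> counters=[0,3,2,0,2,2,0,0,2,0,0,0,1,0,1,1,2,1,0,0,0,0,0,0,0,0,0,1,2,0,2,0,1,1,0,1]
Step 6: insert pk at [12, 16, 20, 24, 28] -> counters=[0,3,2,0,2,2,0,0,2,0,0,0,2,0,1,1,3,1,0,0,1,0,0,0,1,0,0,1,3,0,2,0,1,1,0,1]
Step 7: insert vu at [0, 6, 7, 10, 15] -> counters=[1,3,2,0,2,2,1,1,2,0,1,0,2,0,1,2,3,1,0,0,1,0,0,0,1,0,0,1,3,0,2,0,1,1,0,1]
Step 8: insert pf at [5, 14, 28, 30, 32] -> counters=[1,3,2,0,2,3,1,1,2,0,1,0,2,0,2,2,3,1,0,0,1,0,0,0,1,0,0,1,4,0,3,0,2,1,0,1]
Step 9: insert qbo at [1, 4, 8, 27, 30] -> counters=[1,4,2,0,3,3,1,1,3,0,1,0,2,0,2,2,3,1,0,0,1,0,0,0,1,0,0,2,4,0,4,0,2,1,0,1]
Step 10: delete vu at [0, 6, 7, 10, 15] -> counters=[0,4,2,0,3,3,0,0,3,0,0,0,2,0,2,1,3,1,0,0,1,0,0,0,1,0,0,2,4,0,4,0,2,1,0,1]
Step 11: insert vu at [0, 6, 7, 10, 15] -> counters=[1,4,2,0,3,3,1,1,3,0,1,0,2,0,2,2,3,1,0,0,1,0,0,0,1,0,0,2,4,0,4,0,2,1,0,1]
Step 12: insert kaz at [1, 5, 15, 16, 17] -> counters=[1,5,2,0,3,4,1,1,3,0,1,0,2,0,2,3,4,2,0,0,1,0,0,0,1,0,0,2,4,0,4,0,2,1,0,1]
Final counters=[1,5,2,0,3,4,1,1,3,0,1,0,2,0,2,3,4,2,0,0,1,0,0,0,1,0,0,2,4,0,4,0,2,1,0,1] -> 22 nonzero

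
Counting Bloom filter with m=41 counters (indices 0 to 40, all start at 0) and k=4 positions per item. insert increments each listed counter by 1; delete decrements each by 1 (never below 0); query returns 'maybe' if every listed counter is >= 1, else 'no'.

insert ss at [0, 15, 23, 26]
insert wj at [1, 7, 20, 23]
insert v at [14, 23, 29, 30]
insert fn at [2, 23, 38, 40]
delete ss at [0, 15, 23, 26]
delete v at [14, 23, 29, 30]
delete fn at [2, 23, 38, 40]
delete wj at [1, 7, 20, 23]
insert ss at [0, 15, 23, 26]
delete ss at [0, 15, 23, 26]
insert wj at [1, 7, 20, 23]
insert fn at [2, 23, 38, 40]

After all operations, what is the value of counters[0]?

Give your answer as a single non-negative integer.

Step 1: insert ss at [0, 15, 23, 26] -> counters=[1,0,0,0,0,0,0,0,0,0,0,0,0,0,0,1,0,0,0,0,0,0,0,1,0,0,1,0,0,0,0,0,0,0,0,0,0,0,0,0,0]
Step 2: insert wj at [1, 7, 20, 23] -> counters=[1,1,0,0,0,0,0,1,0,0,0,0,0,0,0,1,0,0,0,0,1,0,0,2,0,0,1,0,0,0,0,0,0,0,0,0,0,0,0,0,0]
Step 3: insert v at [14, 23, 29, 30] -> counters=[1,1,0,0,0,0,0,1,0,0,0,0,0,0,1,1,0,0,0,0,1,0,0,3,0,0,1,0,0,1,1,0,0,0,0,0,0,0,0,0,0]
Step 4: insert fn at [2, 23, 38, 40] -> counters=[1,1,1,0,0,0,0,1,0,0,0,0,0,0,1,1,0,0,0,0,1,0,0,4,0,0,1,0,0,1,1,0,0,0,0,0,0,0,1,0,1]
Step 5: delete ss at [0, 15, 23, 26] -> counters=[0,1,1,0,0,0,0,1,0,0,0,0,0,0,1,0,0,0,0,0,1,0,0,3,0,0,0,0,0,1,1,0,0,0,0,0,0,0,1,0,1]
Step 6: delete v at [14, 23, 29, 30] -> counters=[0,1,1,0,0,0,0,1,0,0,0,0,0,0,0,0,0,0,0,0,1,0,0,2,0,0,0,0,0,0,0,0,0,0,0,0,0,0,1,0,1]
Step 7: delete fn at [2, 23, 38, 40] -> counters=[0,1,0,0,0,0,0,1,0,0,0,0,0,0,0,0,0,0,0,0,1,0,0,1,0,0,0,0,0,0,0,0,0,0,0,0,0,0,0,0,0]
Step 8: delete wj at [1, 7, 20, 23] -> counters=[0,0,0,0,0,0,0,0,0,0,0,0,0,0,0,0,0,0,0,0,0,0,0,0,0,0,0,0,0,0,0,0,0,0,0,0,0,0,0,0,0]
Step 9: insert ss at [0, 15, 23, 26] -> counters=[1,0,0,0,0,0,0,0,0,0,0,0,0,0,0,1,0,0,0,0,0,0,0,1,0,0,1,0,0,0,0,0,0,0,0,0,0,0,0,0,0]
Step 10: delete ss at [0, 15, 23, 26] -> counters=[0,0,0,0,0,0,0,0,0,0,0,0,0,0,0,0,0,0,0,0,0,0,0,0,0,0,0,0,0,0,0,0,0,0,0,0,0,0,0,0,0]
Step 11: insert wj at [1, 7, 20, 23] -> counters=[0,1,0,0,0,0,0,1,0,0,0,0,0,0,0,0,0,0,0,0,1,0,0,1,0,0,0,0,0,0,0,0,0,0,0,0,0,0,0,0,0]
Step 12: insert fn at [2, 23, 38, 40] -> counters=[0,1,1,0,0,0,0,1,0,0,0,0,0,0,0,0,0,0,0,0,1,0,0,2,0,0,0,0,0,0,0,0,0,0,0,0,0,0,1,0,1]
Final counters=[0,1,1,0,0,0,0,1,0,0,0,0,0,0,0,0,0,0,0,0,1,0,0,2,0,0,0,0,0,0,0,0,0,0,0,0,0,0,1,0,1] -> counters[0]=0

Answer: 0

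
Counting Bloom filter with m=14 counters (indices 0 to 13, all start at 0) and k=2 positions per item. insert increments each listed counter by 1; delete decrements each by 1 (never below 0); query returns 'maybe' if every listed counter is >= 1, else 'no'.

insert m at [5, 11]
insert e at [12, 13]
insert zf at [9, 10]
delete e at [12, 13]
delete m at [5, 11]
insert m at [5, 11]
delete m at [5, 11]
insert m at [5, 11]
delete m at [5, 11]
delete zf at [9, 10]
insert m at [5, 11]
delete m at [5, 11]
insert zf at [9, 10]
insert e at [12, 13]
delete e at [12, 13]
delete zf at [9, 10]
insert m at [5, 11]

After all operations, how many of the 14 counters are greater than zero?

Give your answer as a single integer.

Answer: 2

Derivation:
Step 1: insert m at [5, 11] -> counters=[0,0,0,0,0,1,0,0,0,0,0,1,0,0]
Step 2: insert e at [12, 13] -> counters=[0,0,0,0,0,1,0,0,0,0,0,1,1,1]
Step 3: insert zf at [9, 10] -> counters=[0,0,0,0,0,1,0,0,0,1,1,1,1,1]
Step 4: delete e at [12, 13] -> counters=[0,0,0,0,0,1,0,0,0,1,1,1,0,0]
Step 5: delete m at [5, 11] -> counters=[0,0,0,0,0,0,0,0,0,1,1,0,0,0]
Step 6: insert m at [5, 11] -> counters=[0,0,0,0,0,1,0,0,0,1,1,1,0,0]
Step 7: delete m at [5, 11] -> counters=[0,0,0,0,0,0,0,0,0,1,1,0,0,0]
Step 8: insert m at [5, 11] -> counters=[0,0,0,0,0,1,0,0,0,1,1,1,0,0]
Step 9: delete m at [5, 11] -> counters=[0,0,0,0,0,0,0,0,0,1,1,0,0,0]
Step 10: delete zf at [9, 10] -> counters=[0,0,0,0,0,0,0,0,0,0,0,0,0,0]
Step 11: insert m at [5, 11] -> counters=[0,0,0,0,0,1,0,0,0,0,0,1,0,0]
Step 12: delete m at [5, 11] -> counters=[0,0,0,0,0,0,0,0,0,0,0,0,0,0]
Step 13: insert zf at [9, 10] -> counters=[0,0,0,0,0,0,0,0,0,1,1,0,0,0]
Step 14: insert e at [12, 13] -> counters=[0,0,0,0,0,0,0,0,0,1,1,0,1,1]
Step 15: delete e at [12, 13] -> counters=[0,0,0,0,0,0,0,0,0,1,1,0,0,0]
Step 16: delete zf at [9, 10] -> counters=[0,0,0,0,0,0,0,0,0,0,0,0,0,0]
Step 17: insert m at [5, 11] -> counters=[0,0,0,0,0,1,0,0,0,0,0,1,0,0]
Final counters=[0,0,0,0,0,1,0,0,0,0,0,1,0,0] -> 2 nonzero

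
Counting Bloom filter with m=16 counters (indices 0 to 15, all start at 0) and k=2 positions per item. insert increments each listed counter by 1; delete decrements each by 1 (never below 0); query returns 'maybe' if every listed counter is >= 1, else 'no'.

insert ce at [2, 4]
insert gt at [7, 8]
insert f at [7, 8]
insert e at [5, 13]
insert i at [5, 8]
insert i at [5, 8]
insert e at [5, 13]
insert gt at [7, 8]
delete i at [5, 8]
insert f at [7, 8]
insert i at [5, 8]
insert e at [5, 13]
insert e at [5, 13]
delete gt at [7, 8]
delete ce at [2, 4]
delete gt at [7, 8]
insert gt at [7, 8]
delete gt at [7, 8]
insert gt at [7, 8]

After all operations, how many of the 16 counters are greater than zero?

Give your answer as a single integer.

Step 1: insert ce at [2, 4] -> counters=[0,0,1,0,1,0,0,0,0,0,0,0,0,0,0,0]
Step 2: insert gt at [7, 8] -> counters=[0,0,1,0,1,0,0,1,1,0,0,0,0,0,0,0]
Step 3: insert f at [7, 8] -> counters=[0,0,1,0,1,0,0,2,2,0,0,0,0,0,0,0]
Step 4: insert e at [5, 13] -> counters=[0,0,1,0,1,1,0,2,2,0,0,0,0,1,0,0]
Step 5: insert i at [5, 8] -> counters=[0,0,1,0,1,2,0,2,3,0,0,0,0,1,0,0]
Step 6: insert i at [5, 8] -> counters=[0,0,1,0,1,3,0,2,4,0,0,0,0,1,0,0]
Step 7: insert e at [5, 13] -> counters=[0,0,1,0,1,4,0,2,4,0,0,0,0,2,0,0]
Step 8: insert gt at [7, 8] -> counters=[0,0,1,0,1,4,0,3,5,0,0,0,0,2,0,0]
Step 9: delete i at [5, 8] -> counters=[0,0,1,0,1,3,0,3,4,0,0,0,0,2,0,0]
Step 10: insert f at [7, 8] -> counters=[0,0,1,0,1,3,0,4,5,0,0,0,0,2,0,0]
Step 11: insert i at [5, 8] -> counters=[0,0,1,0,1,4,0,4,6,0,0,0,0,2,0,0]
Step 12: insert e at [5, 13] -> counters=[0,0,1,0,1,5,0,4,6,0,0,0,0,3,0,0]
Step 13: insert e at [5, 13] -> counters=[0,0,1,0,1,6,0,4,6,0,0,0,0,4,0,0]
Step 14: delete gt at [7, 8] -> counters=[0,0,1,0,1,6,0,3,5,0,0,0,0,4,0,0]
Step 15: delete ce at [2, 4] -> counters=[0,0,0,0,0,6,0,3,5,0,0,0,0,4,0,0]
Step 16: delete gt at [7, 8] -> counters=[0,0,0,0,0,6,0,2,4,0,0,0,0,4,0,0]
Step 17: insert gt at [7, 8] -> counters=[0,0,0,0,0,6,0,3,5,0,0,0,0,4,0,0]
Step 18: delete gt at [7, 8] -> counters=[0,0,0,0,0,6,0,2,4,0,0,0,0,4,0,0]
Step 19: insert gt at [7, 8] -> counters=[0,0,0,0,0,6,0,3,5,0,0,0,0,4,0,0]
Final counters=[0,0,0,0,0,6,0,3,5,0,0,0,0,4,0,0] -> 4 nonzero

Answer: 4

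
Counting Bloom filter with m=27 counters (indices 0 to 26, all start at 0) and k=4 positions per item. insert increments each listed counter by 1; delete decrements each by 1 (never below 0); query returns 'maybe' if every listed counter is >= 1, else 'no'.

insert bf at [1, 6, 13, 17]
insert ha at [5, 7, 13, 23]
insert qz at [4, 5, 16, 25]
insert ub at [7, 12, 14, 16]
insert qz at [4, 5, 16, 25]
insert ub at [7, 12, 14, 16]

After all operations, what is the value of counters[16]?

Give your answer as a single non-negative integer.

Answer: 4

Derivation:
Step 1: insert bf at [1, 6, 13, 17] -> counters=[0,1,0,0,0,0,1,0,0,0,0,0,0,1,0,0,0,1,0,0,0,0,0,0,0,0,0]
Step 2: insert ha at [5, 7, 13, 23] -> counters=[0,1,0,0,0,1,1,1,0,0,0,0,0,2,0,0,0,1,0,0,0,0,0,1,0,0,0]
Step 3: insert qz at [4, 5, 16, 25] -> counters=[0,1,0,0,1,2,1,1,0,0,0,0,0,2,0,0,1,1,0,0,0,0,0,1,0,1,0]
Step 4: insert ub at [7, 12, 14, 16] -> counters=[0,1,0,0,1,2,1,2,0,0,0,0,1,2,1,0,2,1,0,0,0,0,0,1,0,1,0]
Step 5: insert qz at [4, 5, 16, 25] -> counters=[0,1,0,0,2,3,1,2,0,0,0,0,1,2,1,0,3,1,0,0,0,0,0,1,0,2,0]
Step 6: insert ub at [7, 12, 14, 16] -> counters=[0,1,0,0,2,3,1,3,0,0,0,0,2,2,2,0,4,1,0,0,0,0,0,1,0,2,0]
Final counters=[0,1,0,0,2,3,1,3,0,0,0,0,2,2,2,0,4,1,0,0,0,0,0,1,0,2,0] -> counters[16]=4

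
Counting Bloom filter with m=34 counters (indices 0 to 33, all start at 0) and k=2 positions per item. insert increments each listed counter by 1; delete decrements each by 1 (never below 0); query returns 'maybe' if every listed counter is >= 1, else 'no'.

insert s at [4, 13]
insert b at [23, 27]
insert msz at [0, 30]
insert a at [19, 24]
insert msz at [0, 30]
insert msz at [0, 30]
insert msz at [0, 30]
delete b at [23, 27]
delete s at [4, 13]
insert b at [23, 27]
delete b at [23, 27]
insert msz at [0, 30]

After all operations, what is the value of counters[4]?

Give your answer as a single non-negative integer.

Step 1: insert s at [4, 13] -> counters=[0,0,0,0,1,0,0,0,0,0,0,0,0,1,0,0,0,0,0,0,0,0,0,0,0,0,0,0,0,0,0,0,0,0]
Step 2: insert b at [23, 27] -> counters=[0,0,0,0,1,0,0,0,0,0,0,0,0,1,0,0,0,0,0,0,0,0,0,1,0,0,0,1,0,0,0,0,0,0]
Step 3: insert msz at [0, 30] -> counters=[1,0,0,0,1,0,0,0,0,0,0,0,0,1,0,0,0,0,0,0,0,0,0,1,0,0,0,1,0,0,1,0,0,0]
Step 4: insert a at [19, 24] -> counters=[1,0,0,0,1,0,0,0,0,0,0,0,0,1,0,0,0,0,0,1,0,0,0,1,1,0,0,1,0,0,1,0,0,0]
Step 5: insert msz at [0, 30] -> counters=[2,0,0,0,1,0,0,0,0,0,0,0,0,1,0,0,0,0,0,1,0,0,0,1,1,0,0,1,0,0,2,0,0,0]
Step 6: insert msz at [0, 30] -> counters=[3,0,0,0,1,0,0,0,0,0,0,0,0,1,0,0,0,0,0,1,0,0,0,1,1,0,0,1,0,0,3,0,0,0]
Step 7: insert msz at [0, 30] -> counters=[4,0,0,0,1,0,0,0,0,0,0,0,0,1,0,0,0,0,0,1,0,0,0,1,1,0,0,1,0,0,4,0,0,0]
Step 8: delete b at [23, 27] -> counters=[4,0,0,0,1,0,0,0,0,0,0,0,0,1,0,0,0,0,0,1,0,0,0,0,1,0,0,0,0,0,4,0,0,0]
Step 9: delete s at [4, 13] -> counters=[4,0,0,0,0,0,0,0,0,0,0,0,0,0,0,0,0,0,0,1,0,0,0,0,1,0,0,0,0,0,4,0,0,0]
Step 10: insert b at [23, 27] -> counters=[4,0,0,0,0,0,0,0,0,0,0,0,0,0,0,0,0,0,0,1,0,0,0,1,1,0,0,1,0,0,4,0,0,0]
Step 11: delete b at [23, 27] -> counters=[4,0,0,0,0,0,0,0,0,0,0,0,0,0,0,0,0,0,0,1,0,0,0,0,1,0,0,0,0,0,4,0,0,0]
Step 12: insert msz at [0, 30] -> counters=[5,0,0,0,0,0,0,0,0,0,0,0,0,0,0,0,0,0,0,1,0,0,0,0,1,0,0,0,0,0,5,0,0,0]
Final counters=[5,0,0,0,0,0,0,0,0,0,0,0,0,0,0,0,0,0,0,1,0,0,0,0,1,0,0,0,0,0,5,0,0,0] -> counters[4]=0

Answer: 0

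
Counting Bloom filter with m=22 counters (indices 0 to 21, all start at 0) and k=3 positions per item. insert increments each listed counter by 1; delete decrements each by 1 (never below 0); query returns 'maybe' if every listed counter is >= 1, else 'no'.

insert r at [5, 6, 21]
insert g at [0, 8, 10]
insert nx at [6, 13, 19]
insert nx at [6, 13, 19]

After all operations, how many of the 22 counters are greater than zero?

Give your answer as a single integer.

Answer: 8

Derivation:
Step 1: insert r at [5, 6, 21] -> counters=[0,0,0,0,0,1,1,0,0,0,0,0,0,0,0,0,0,0,0,0,0,1]
Step 2: insert g at [0, 8, 10] -> counters=[1,0,0,0,0,1,1,0,1,0,1,0,0,0,0,0,0,0,0,0,0,1]
Step 3: insert nx at [6, 13, 19] -> counters=[1,0,0,0,0,1,2,0,1,0,1,0,0,1,0,0,0,0,0,1,0,1]
Step 4: insert nx at [6, 13, 19] -> counters=[1,0,0,0,0,1,3,0,1,0,1,0,0,2,0,0,0,0,0,2,0,1]
Final counters=[1,0,0,0,0,1,3,0,1,0,1,0,0,2,0,0,0,0,0,2,0,1] -> 8 nonzero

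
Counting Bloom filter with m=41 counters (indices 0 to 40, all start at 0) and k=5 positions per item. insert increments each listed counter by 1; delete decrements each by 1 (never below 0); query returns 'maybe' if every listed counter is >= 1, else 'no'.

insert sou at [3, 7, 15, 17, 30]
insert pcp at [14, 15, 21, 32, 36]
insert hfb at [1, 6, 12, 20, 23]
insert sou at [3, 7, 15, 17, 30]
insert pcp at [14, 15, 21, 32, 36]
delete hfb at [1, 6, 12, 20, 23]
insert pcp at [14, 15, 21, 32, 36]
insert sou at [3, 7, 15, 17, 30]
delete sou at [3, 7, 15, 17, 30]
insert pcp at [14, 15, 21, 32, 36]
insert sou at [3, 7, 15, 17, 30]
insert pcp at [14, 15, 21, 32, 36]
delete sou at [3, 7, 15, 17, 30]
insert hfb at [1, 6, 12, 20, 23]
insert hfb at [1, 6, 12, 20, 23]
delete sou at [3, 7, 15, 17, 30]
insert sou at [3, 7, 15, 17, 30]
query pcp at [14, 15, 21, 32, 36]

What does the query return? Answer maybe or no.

Step 1: insert sou at [3, 7, 15, 17, 30] -> counters=[0,0,0,1,0,0,0,1,0,0,0,0,0,0,0,1,0,1,0,0,0,0,0,0,0,0,0,0,0,0,1,0,0,0,0,0,0,0,0,0,0]
Step 2: insert pcp at [14, 15, 21, 32, 36] -> counters=[0,0,0,1,0,0,0,1,0,0,0,0,0,0,1,2,0,1,0,0,0,1,0,0,0,0,0,0,0,0,1,0,1,0,0,0,1,0,0,0,0]
Step 3: insert hfb at [1, 6, 12, 20, 23] -> counters=[0,1,0,1,0,0,1,1,0,0,0,0,1,0,1,2,0,1,0,0,1,1,0,1,0,0,0,0,0,0,1,0,1,0,0,0,1,0,0,0,0]
Step 4: insert sou at [3, 7, 15, 17, 30] -> counters=[0,1,0,2,0,0,1,2,0,0,0,0,1,0,1,3,0,2,0,0,1,1,0,1,0,0,0,0,0,0,2,0,1,0,0,0,1,0,0,0,0]
Step 5: insert pcp at [14, 15, 21, 32, 36] -> counters=[0,1,0,2,0,0,1,2,0,0,0,0,1,0,2,4,0,2,0,0,1,2,0,1,0,0,0,0,0,0,2,0,2,0,0,0,2,0,0,0,0]
Step 6: delete hfb at [1, 6, 12, 20, 23] -> counters=[0,0,0,2,0,0,0,2,0,0,0,0,0,0,2,4,0,2,0,0,0,2,0,0,0,0,0,0,0,0,2,0,2,0,0,0,2,0,0,0,0]
Step 7: insert pcp at [14, 15, 21, 32, 36] -> counters=[0,0,0,2,0,0,0,2,0,0,0,0,0,0,3,5,0,2,0,0,0,3,0,0,0,0,0,0,0,0,2,0,3,0,0,0,3,0,0,0,0]
Step 8: insert sou at [3, 7, 15, 17, 30] -> counters=[0,0,0,3,0,0,0,3,0,0,0,0,0,0,3,6,0,3,0,0,0,3,0,0,0,0,0,0,0,0,3,0,3,0,0,0,3,0,0,0,0]
Step 9: delete sou at [3, 7, 15, 17, 30] -> counters=[0,0,0,2,0,0,0,2,0,0,0,0,0,0,3,5,0,2,0,0,0,3,0,0,0,0,0,0,0,0,2,0,3,0,0,0,3,0,0,0,0]
Step 10: insert pcp at [14, 15, 21, 32, 36] -> counters=[0,0,0,2,0,0,0,2,0,0,0,0,0,0,4,6,0,2,0,0,0,4,0,0,0,0,0,0,0,0,2,0,4,0,0,0,4,0,0,0,0]
Step 11: insert sou at [3, 7, 15, 17, 30] -> counters=[0,0,0,3,0,0,0,3,0,0,0,0,0,0,4,7,0,3,0,0,0,4,0,0,0,0,0,0,0,0,3,0,4,0,0,0,4,0,0,0,0]
Step 12: insert pcp at [14, 15, 21, 32, 36] -> counters=[0,0,0,3,0,0,0,3,0,0,0,0,0,0,5,8,0,3,0,0,0,5,0,0,0,0,0,0,0,0,3,0,5,0,0,0,5,0,0,0,0]
Step 13: delete sou at [3, 7, 15, 17, 30] -> counters=[0,0,0,2,0,0,0,2,0,0,0,0,0,0,5,7,0,2,0,0,0,5,0,0,0,0,0,0,0,0,2,0,5,0,0,0,5,0,0,0,0]
Step 14: insert hfb at [1, 6, 12, 20, 23] -> counters=[0,1,0,2,0,0,1,2,0,0,0,0,1,0,5,7,0,2,0,0,1,5,0,1,0,0,0,0,0,0,2,0,5,0,0,0,5,0,0,0,0]
Step 15: insert hfb at [1, 6, 12, 20, 23] -> counters=[0,2,0,2,0,0,2,2,0,0,0,0,2,0,5,7,0,2,0,0,2,5,0,2,0,0,0,0,0,0,2,0,5,0,0,0,5,0,0,0,0]
Step 16: delete sou at [3, 7, 15, 17, 30] -> counters=[0,2,0,1,0,0,2,1,0,0,0,0,2,0,5,6,0,1,0,0,2,5,0,2,0,0,0,0,0,0,1,0,5,0,0,0,5,0,0,0,0]
Step 17: insert sou at [3, 7, 15, 17, 30] -> counters=[0,2,0,2,0,0,2,2,0,0,0,0,2,0,5,7,0,2,0,0,2,5,0,2,0,0,0,0,0,0,2,0,5,0,0,0,5,0,0,0,0]
Query pcp: check counters[14]=5 counters[15]=7 counters[21]=5 counters[32]=5 counters[36]=5 -> maybe

Answer: maybe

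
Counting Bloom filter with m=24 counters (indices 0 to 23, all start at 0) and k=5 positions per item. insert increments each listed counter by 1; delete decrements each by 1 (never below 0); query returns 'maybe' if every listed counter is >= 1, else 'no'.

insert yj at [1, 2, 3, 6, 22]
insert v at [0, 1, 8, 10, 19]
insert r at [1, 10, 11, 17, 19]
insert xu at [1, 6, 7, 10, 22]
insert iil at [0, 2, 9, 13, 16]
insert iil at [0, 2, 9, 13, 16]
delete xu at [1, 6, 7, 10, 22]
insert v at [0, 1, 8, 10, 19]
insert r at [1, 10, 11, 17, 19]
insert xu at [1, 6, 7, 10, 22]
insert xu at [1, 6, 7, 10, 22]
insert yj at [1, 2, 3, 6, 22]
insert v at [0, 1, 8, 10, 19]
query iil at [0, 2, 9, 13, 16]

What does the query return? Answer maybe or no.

Answer: maybe

Derivation:
Step 1: insert yj at [1, 2, 3, 6, 22] -> counters=[0,1,1,1,0,0,1,0,0,0,0,0,0,0,0,0,0,0,0,0,0,0,1,0]
Step 2: insert v at [0, 1, 8, 10, 19] -> counters=[1,2,1,1,0,0,1,0,1,0,1,0,0,0,0,0,0,0,0,1,0,0,1,0]
Step 3: insert r at [1, 10, 11, 17, 19] -> counters=[1,3,1,1,0,0,1,0,1,0,2,1,0,0,0,0,0,1,0,2,0,0,1,0]
Step 4: insert xu at [1, 6, 7, 10, 22] -> counters=[1,4,1,1,0,0,2,1,1,0,3,1,0,0,0,0,0,1,0,2,0,0,2,0]
Step 5: insert iil at [0, 2, 9, 13, 16] -> counters=[2,4,2,1,0,0,2,1,1,1,3,1,0,1,0,0,1,1,0,2,0,0,2,0]
Step 6: insert iil at [0, 2, 9, 13, 16] -> counters=[3,4,3,1,0,0,2,1,1,2,3,1,0,2,0,0,2,1,0,2,0,0,2,0]
Step 7: delete xu at [1, 6, 7, 10, 22] -> counters=[3,3,3,1,0,0,1,0,1,2,2,1,0,2,0,0,2,1,0,2,0,0,1,0]
Step 8: insert v at [0, 1, 8, 10, 19] -> counters=[4,4,3,1,0,0,1,0,2,2,3,1,0,2,0,0,2,1,0,3,0,0,1,0]
Step 9: insert r at [1, 10, 11, 17, 19] -> counters=[4,5,3,1,0,0,1,0,2,2,4,2,0,2,0,0,2,2,0,4,0,0,1,0]
Step 10: insert xu at [1, 6, 7, 10, 22] -> counters=[4,6,3,1,0,0,2,1,2,2,5,2,0,2,0,0,2,2,0,4,0,0,2,0]
Step 11: insert xu at [1, 6, 7, 10, 22] -> counters=[4,7,3,1,0,0,3,2,2,2,6,2,0,2,0,0,2,2,0,4,0,0,3,0]
Step 12: insert yj at [1, 2, 3, 6, 22] -> counters=[4,8,4,2,0,0,4,2,2,2,6,2,0,2,0,0,2,2,0,4,0,0,4,0]
Step 13: insert v at [0, 1, 8, 10, 19] -> counters=[5,9,4,2,0,0,4,2,3,2,7,2,0,2,0,0,2,2,0,5,0,0,4,0]
Query iil: check counters[0]=5 counters[2]=4 counters[9]=2 counters[13]=2 counters[16]=2 -> maybe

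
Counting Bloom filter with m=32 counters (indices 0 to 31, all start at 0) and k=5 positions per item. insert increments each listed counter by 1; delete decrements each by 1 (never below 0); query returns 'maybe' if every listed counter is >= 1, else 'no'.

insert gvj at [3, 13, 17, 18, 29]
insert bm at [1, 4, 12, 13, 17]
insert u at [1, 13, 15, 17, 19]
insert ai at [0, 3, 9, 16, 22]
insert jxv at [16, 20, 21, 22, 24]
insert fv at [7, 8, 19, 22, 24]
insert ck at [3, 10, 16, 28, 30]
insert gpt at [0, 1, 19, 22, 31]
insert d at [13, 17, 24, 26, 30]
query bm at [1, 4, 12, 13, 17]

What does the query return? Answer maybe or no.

Answer: maybe

Derivation:
Step 1: insert gvj at [3, 13, 17, 18, 29] -> counters=[0,0,0,1,0,0,0,0,0,0,0,0,0,1,0,0,0,1,1,0,0,0,0,0,0,0,0,0,0,1,0,0]
Step 2: insert bm at [1, 4, 12, 13, 17] -> counters=[0,1,0,1,1,0,0,0,0,0,0,0,1,2,0,0,0,2,1,0,0,0,0,0,0,0,0,0,0,1,0,0]
Step 3: insert u at [1, 13, 15, 17, 19] -> counters=[0,2,0,1,1,0,0,0,0,0,0,0,1,3,0,1,0,3,1,1,0,0,0,0,0,0,0,0,0,1,0,0]
Step 4: insert ai at [0, 3, 9, 16, 22] -> counters=[1,2,0,2,1,0,0,0,0,1,0,0,1,3,0,1,1,3,1,1,0,0,1,0,0,0,0,0,0,1,0,0]
Step 5: insert jxv at [16, 20, 21, 22, 24] -> counters=[1,2,0,2,1,0,0,0,0,1,0,0,1,3,0,1,2,3,1,1,1,1,2,0,1,0,0,0,0,1,0,0]
Step 6: insert fv at [7, 8, 19, 22, 24] -> counters=[1,2,0,2,1,0,0,1,1,1,0,0,1,3,0,1,2,3,1,2,1,1,3,0,2,0,0,0,0,1,0,0]
Step 7: insert ck at [3, 10, 16, 28, 30] -> counters=[1,2,0,3,1,0,0,1,1,1,1,0,1,3,0,1,3,3,1,2,1,1,3,0,2,0,0,0,1,1,1,0]
Step 8: insert gpt at [0, 1, 19, 22, 31] -> counters=[2,3,0,3,1,0,0,1,1,1,1,0,1,3,0,1,3,3,1,3,1,1,4,0,2,0,0,0,1,1,1,1]
Step 9: insert d at [13, 17, 24, 26, 30] -> counters=[2,3,0,3,1,0,0,1,1,1,1,0,1,4,0,1,3,4,1,3,1,1,4,0,3,0,1,0,1,1,2,1]
Query bm: check counters[1]=3 counters[4]=1 counters[12]=1 counters[13]=4 counters[17]=4 -> maybe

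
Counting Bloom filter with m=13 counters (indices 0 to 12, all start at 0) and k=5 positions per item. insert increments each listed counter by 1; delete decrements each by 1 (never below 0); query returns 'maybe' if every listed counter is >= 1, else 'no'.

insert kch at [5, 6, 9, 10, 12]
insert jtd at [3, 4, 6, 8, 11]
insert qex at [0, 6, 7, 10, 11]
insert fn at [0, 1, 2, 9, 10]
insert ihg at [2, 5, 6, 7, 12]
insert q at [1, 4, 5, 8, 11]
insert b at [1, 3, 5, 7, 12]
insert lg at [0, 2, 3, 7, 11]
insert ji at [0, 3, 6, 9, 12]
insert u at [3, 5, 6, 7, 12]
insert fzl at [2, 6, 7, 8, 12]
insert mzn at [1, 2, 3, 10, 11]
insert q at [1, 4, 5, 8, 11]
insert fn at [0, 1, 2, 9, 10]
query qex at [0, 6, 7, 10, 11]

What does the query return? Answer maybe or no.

Step 1: insert kch at [5, 6, 9, 10, 12] -> counters=[0,0,0,0,0,1,1,0,0,1,1,0,1]
Step 2: insert jtd at [3, 4, 6, 8, 11] -> counters=[0,0,0,1,1,1,2,0,1,1,1,1,1]
Step 3: insert qex at [0, 6, 7, 10, 11] -> counters=[1,0,0,1,1,1,3,1,1,1,2,2,1]
Step 4: insert fn at [0, 1, 2, 9, 10] -> counters=[2,1,1,1,1,1,3,1,1,2,3,2,1]
Step 5: insert ihg at [2, 5, 6, 7, 12] -> counters=[2,1,2,1,1,2,4,2,1,2,3,2,2]
Step 6: insert q at [1, 4, 5, 8, 11] -> counters=[2,2,2,1,2,3,4,2,2,2,3,3,2]
Step 7: insert b at [1, 3, 5, 7, 12] -> counters=[2,3,2,2,2,4,4,3,2,2,3,3,3]
Step 8: insert lg at [0, 2, 3, 7, 11] -> counters=[3,3,3,3,2,4,4,4,2,2,3,4,3]
Step 9: insert ji at [0, 3, 6, 9, 12] -> counters=[4,3,3,4,2,4,5,4,2,3,3,4,4]
Step 10: insert u at [3, 5, 6, 7, 12] -> counters=[4,3,3,5,2,5,6,5,2,3,3,4,5]
Step 11: insert fzl at [2, 6, 7, 8, 12] -> counters=[4,3,4,5,2,5,7,6,3,3,3,4,6]
Step 12: insert mzn at [1, 2, 3, 10, 11] -> counters=[4,4,5,6,2,5,7,6,3,3,4,5,6]
Step 13: insert q at [1, 4, 5, 8, 11] -> counters=[4,5,5,6,3,6,7,6,4,3,4,6,6]
Step 14: insert fn at [0, 1, 2, 9, 10] -> counters=[5,6,6,6,3,6,7,6,4,4,5,6,6]
Query qex: check counters[0]=5 counters[6]=7 counters[7]=6 counters[10]=5 counters[11]=6 -> maybe

Answer: maybe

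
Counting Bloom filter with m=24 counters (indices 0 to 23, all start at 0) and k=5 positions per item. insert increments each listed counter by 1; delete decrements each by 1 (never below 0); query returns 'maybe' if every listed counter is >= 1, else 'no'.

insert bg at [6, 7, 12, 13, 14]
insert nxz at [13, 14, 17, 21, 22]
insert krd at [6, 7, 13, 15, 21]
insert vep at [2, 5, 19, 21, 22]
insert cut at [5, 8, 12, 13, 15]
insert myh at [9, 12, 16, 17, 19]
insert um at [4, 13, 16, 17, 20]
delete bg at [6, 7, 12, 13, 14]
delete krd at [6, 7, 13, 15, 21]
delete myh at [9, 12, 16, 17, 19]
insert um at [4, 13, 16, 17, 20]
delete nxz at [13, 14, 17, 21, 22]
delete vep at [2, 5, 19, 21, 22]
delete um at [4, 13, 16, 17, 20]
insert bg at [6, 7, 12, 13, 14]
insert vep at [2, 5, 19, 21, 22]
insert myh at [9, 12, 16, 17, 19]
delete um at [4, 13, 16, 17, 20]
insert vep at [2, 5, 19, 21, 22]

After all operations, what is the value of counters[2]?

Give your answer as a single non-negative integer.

Step 1: insert bg at [6, 7, 12, 13, 14] -> counters=[0,0,0,0,0,0,1,1,0,0,0,0,1,1,1,0,0,0,0,0,0,0,0,0]
Step 2: insert nxz at [13, 14, 17, 21, 22] -> counters=[0,0,0,0,0,0,1,1,0,0,0,0,1,2,2,0,0,1,0,0,0,1,1,0]
Step 3: insert krd at [6, 7, 13, 15, 21] -> counters=[0,0,0,0,0,0,2,2,0,0,0,0,1,3,2,1,0,1,0,0,0,2,1,0]
Step 4: insert vep at [2, 5, 19, 21, 22] -> counters=[0,0,1,0,0,1,2,2,0,0,0,0,1,3,2,1,0,1,0,1,0,3,2,0]
Step 5: insert cut at [5, 8, 12, 13, 15] -> counters=[0,0,1,0,0,2,2,2,1,0,0,0,2,4,2,2,0,1,0,1,0,3,2,0]
Step 6: insert myh at [9, 12, 16, 17, 19] -> counters=[0,0,1,0,0,2,2,2,1,1,0,0,3,4,2,2,1,2,0,2,0,3,2,0]
Step 7: insert um at [4, 13, 16, 17, 20] -> counters=[0,0,1,0,1,2,2,2,1,1,0,0,3,5,2,2,2,3,0,2,1,3,2,0]
Step 8: delete bg at [6, 7, 12, 13, 14] -> counters=[0,0,1,0,1,2,1,1,1,1,0,0,2,4,1,2,2,3,0,2,1,3,2,0]
Step 9: delete krd at [6, 7, 13, 15, 21] -> counters=[0,0,1,0,1,2,0,0,1,1,0,0,2,3,1,1,2,3,0,2,1,2,2,0]
Step 10: delete myh at [9, 12, 16, 17, 19] -> counters=[0,0,1,0,1,2,0,0,1,0,0,0,1,3,1,1,1,2,0,1,1,2,2,0]
Step 11: insert um at [4, 13, 16, 17, 20] -> counters=[0,0,1,0,2,2,0,0,1,0,0,0,1,4,1,1,2,3,0,1,2,2,2,0]
Step 12: delete nxz at [13, 14, 17, 21, 22] -> counters=[0,0,1,0,2,2,0,0,1,0,0,0,1,3,0,1,2,2,0,1,2,1,1,0]
Step 13: delete vep at [2, 5, 19, 21, 22] -> counters=[0,0,0,0,2,1,0,0,1,0,0,0,1,3,0,1,2,2,0,0,2,0,0,0]
Step 14: delete um at [4, 13, 16, 17, 20] -> counters=[0,0,0,0,1,1,0,0,1,0,0,0,1,2,0,1,1,1,0,0,1,0,0,0]
Step 15: insert bg at [6, 7, 12, 13, 14] -> counters=[0,0,0,0,1,1,1,1,1,0,0,0,2,3,1,1,1,1,0,0,1,0,0,0]
Step 16: insert vep at [2, 5, 19, 21, 22] -> counters=[0,0,1,0,1,2,1,1,1,0,0,0,2,3,1,1,1,1,0,1,1,1,1,0]
Step 17: insert myh at [9, 12, 16, 17, 19] -> counters=[0,0,1,0,1,2,1,1,1,1,0,0,3,3,1,1,2,2,0,2,1,1,1,0]
Step 18: delete um at [4, 13, 16, 17, 20] -> counters=[0,0,1,0,0,2,1,1,1,1,0,0,3,2,1,1,1,1,0,2,0,1,1,0]
Step 19: insert vep at [2, 5, 19, 21, 22] -> counters=[0,0,2,0,0,3,1,1,1,1,0,0,3,2,1,1,1,1,0,3,0,2,2,0]
Final counters=[0,0,2,0,0,3,1,1,1,1,0,0,3,2,1,1,1,1,0,3,0,2,2,0] -> counters[2]=2

Answer: 2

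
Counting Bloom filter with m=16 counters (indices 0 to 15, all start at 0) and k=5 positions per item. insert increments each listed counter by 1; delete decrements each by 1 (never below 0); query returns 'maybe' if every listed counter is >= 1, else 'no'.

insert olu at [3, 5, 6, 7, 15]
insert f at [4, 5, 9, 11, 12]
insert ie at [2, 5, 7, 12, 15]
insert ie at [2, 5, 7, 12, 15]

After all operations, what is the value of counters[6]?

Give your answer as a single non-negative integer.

Step 1: insert olu at [3, 5, 6, 7, 15] -> counters=[0,0,0,1,0,1,1,1,0,0,0,0,0,0,0,1]
Step 2: insert f at [4, 5, 9, 11, 12] -> counters=[0,0,0,1,1,2,1,1,0,1,0,1,1,0,0,1]
Step 3: insert ie at [2, 5, 7, 12, 15] -> counters=[0,0,1,1,1,3,1,2,0,1,0,1,2,0,0,2]
Step 4: insert ie at [2, 5, 7, 12, 15] -> counters=[0,0,2,1,1,4,1,3,0,1,0,1,3,0,0,3]
Final counters=[0,0,2,1,1,4,1,3,0,1,0,1,3,0,0,3] -> counters[6]=1

Answer: 1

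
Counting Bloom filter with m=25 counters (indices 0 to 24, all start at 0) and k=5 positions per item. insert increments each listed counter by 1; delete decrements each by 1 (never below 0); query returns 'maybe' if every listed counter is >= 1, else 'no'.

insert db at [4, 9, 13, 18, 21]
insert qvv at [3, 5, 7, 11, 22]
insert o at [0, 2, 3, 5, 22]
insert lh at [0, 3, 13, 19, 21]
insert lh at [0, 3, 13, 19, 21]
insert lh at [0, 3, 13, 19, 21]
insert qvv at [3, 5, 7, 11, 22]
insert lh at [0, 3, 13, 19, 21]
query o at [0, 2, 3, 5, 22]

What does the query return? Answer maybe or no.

Answer: maybe

Derivation:
Step 1: insert db at [4, 9, 13, 18, 21] -> counters=[0,0,0,0,1,0,0,0,0,1,0,0,0,1,0,0,0,0,1,0,0,1,0,0,0]
Step 2: insert qvv at [3, 5, 7, 11, 22] -> counters=[0,0,0,1,1,1,0,1,0,1,0,1,0,1,0,0,0,0,1,0,0,1,1,0,0]
Step 3: insert o at [0, 2, 3, 5, 22] -> counters=[1,0,1,2,1,2,0,1,0,1,0,1,0,1,0,0,0,0,1,0,0,1,2,0,0]
Step 4: insert lh at [0, 3, 13, 19, 21] -> counters=[2,0,1,3,1,2,0,1,0,1,0,1,0,2,0,0,0,0,1,1,0,2,2,0,0]
Step 5: insert lh at [0, 3, 13, 19, 21] -> counters=[3,0,1,4,1,2,0,1,0,1,0,1,0,3,0,0,0,0,1,2,0,3,2,0,0]
Step 6: insert lh at [0, 3, 13, 19, 21] -> counters=[4,0,1,5,1,2,0,1,0,1,0,1,0,4,0,0,0,0,1,3,0,4,2,0,0]
Step 7: insert qvv at [3, 5, 7, 11, 22] -> counters=[4,0,1,6,1,3,0,2,0,1,0,2,0,4,0,0,0,0,1,3,0,4,3,0,0]
Step 8: insert lh at [0, 3, 13, 19, 21] -> counters=[5,0,1,7,1,3,0,2,0,1,0,2,0,5,0,0,0,0,1,4,0,5,3,0,0]
Query o: check counters[0]=5 counters[2]=1 counters[3]=7 counters[5]=3 counters[22]=3 -> maybe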